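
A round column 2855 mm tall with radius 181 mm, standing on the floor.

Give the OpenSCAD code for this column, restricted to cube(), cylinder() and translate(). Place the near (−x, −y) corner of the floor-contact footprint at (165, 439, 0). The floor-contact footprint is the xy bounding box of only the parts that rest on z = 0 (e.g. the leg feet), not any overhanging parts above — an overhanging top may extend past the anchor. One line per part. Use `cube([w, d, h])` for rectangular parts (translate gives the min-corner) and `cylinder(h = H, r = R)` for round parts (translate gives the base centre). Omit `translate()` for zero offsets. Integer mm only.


translate([346, 620, 0]) cylinder(h = 2855, r = 181);


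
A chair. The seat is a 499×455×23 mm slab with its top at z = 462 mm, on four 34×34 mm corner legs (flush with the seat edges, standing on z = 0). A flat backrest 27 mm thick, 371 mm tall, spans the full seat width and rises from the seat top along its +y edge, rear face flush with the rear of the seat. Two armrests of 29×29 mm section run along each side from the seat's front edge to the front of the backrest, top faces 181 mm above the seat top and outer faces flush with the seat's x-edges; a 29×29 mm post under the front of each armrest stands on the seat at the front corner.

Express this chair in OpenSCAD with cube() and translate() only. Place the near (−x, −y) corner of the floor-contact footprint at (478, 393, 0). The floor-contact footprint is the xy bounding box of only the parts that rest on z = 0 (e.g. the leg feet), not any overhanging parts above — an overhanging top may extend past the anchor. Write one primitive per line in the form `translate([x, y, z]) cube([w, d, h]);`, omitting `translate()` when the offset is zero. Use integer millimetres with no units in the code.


translate([478, 393, 439]) cube([499, 455, 23]);
translate([478, 393, 0]) cube([34, 34, 439]);
translate([943, 393, 0]) cube([34, 34, 439]);
translate([478, 814, 0]) cube([34, 34, 439]);
translate([943, 814, 0]) cube([34, 34, 439]);
translate([478, 821, 462]) cube([499, 27, 371]);
translate([478, 393, 614]) cube([29, 428, 29]);
translate([948, 393, 614]) cube([29, 428, 29]);
translate([478, 393, 462]) cube([29, 29, 152]);
translate([948, 393, 462]) cube([29, 29, 152]);


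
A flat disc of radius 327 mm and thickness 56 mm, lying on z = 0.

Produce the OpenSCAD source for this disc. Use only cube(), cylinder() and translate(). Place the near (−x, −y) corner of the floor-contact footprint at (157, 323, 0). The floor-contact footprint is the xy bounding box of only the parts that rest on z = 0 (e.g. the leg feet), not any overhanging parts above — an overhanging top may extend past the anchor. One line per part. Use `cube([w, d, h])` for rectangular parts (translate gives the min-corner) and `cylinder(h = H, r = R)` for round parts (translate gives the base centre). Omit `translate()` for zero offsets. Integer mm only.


translate([484, 650, 0]) cylinder(h = 56, r = 327);


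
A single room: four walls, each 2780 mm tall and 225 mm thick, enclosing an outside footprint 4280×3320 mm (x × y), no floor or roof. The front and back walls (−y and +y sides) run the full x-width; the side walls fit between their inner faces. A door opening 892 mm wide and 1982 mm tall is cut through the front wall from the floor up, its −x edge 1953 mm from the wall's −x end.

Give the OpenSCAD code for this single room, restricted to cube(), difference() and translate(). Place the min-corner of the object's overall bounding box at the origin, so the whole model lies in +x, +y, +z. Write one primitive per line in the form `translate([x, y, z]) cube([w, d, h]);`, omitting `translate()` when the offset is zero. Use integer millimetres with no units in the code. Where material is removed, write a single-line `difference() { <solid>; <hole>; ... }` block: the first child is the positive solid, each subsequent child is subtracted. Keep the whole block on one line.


difference() { cube([4280, 225, 2780]); translate([1953, 0, 0]) cube([892, 225, 1982]); }
translate([0, 3095, 0]) cube([4280, 225, 2780]);
translate([0, 225, 0]) cube([225, 2870, 2780]);
translate([4055, 225, 0]) cube([225, 2870, 2780]);


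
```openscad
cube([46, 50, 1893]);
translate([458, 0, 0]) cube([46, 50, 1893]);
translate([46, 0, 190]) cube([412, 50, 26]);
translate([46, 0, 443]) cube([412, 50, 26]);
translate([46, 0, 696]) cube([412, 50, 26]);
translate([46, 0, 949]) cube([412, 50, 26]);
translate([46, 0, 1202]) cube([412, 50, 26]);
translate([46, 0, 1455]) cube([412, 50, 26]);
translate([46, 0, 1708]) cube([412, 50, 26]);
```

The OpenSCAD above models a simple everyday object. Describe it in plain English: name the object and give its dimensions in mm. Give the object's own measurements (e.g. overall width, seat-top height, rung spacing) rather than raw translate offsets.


A straight ladder. Two 46×50 mm vertical rails, 1893 mm tall, stand 504 mm apart (outside-to-outside) with their front faces coplanar on the −y side. 7 rungs, each 50 mm deep and 26 mm tall, span between the inner faces of the rails, front faces flush with the rails. The lowest rung's underside is at z = 190 mm and rungs are spaced 253 mm apart (underside to underside).


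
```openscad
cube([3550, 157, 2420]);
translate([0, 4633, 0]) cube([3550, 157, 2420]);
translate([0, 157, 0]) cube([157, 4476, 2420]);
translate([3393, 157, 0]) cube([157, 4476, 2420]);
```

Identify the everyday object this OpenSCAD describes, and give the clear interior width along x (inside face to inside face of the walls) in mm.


A house (or room) frame. The interior width is 3236 mm.

Four 2420 mm walls enclosing a rectangle with no floor or roof — a room or house frame. Outside width is 3550 mm and wall thickness is 157 mm, so the interior width is 3550 − 2 × 157 = 3236 mm.


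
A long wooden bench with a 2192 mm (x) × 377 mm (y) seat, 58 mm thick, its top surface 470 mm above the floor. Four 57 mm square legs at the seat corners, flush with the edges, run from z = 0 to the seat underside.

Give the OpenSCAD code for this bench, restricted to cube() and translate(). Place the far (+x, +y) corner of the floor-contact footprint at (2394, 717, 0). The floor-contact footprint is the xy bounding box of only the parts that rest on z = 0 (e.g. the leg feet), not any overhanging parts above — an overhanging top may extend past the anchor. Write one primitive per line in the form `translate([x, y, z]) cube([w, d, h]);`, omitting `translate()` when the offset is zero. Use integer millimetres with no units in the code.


translate([202, 340, 412]) cube([2192, 377, 58]);
translate([202, 340, 0]) cube([57, 57, 412]);
translate([202, 660, 0]) cube([57, 57, 412]);
translate([2337, 340, 0]) cube([57, 57, 412]);
translate([2337, 660, 0]) cube([57, 57, 412]);


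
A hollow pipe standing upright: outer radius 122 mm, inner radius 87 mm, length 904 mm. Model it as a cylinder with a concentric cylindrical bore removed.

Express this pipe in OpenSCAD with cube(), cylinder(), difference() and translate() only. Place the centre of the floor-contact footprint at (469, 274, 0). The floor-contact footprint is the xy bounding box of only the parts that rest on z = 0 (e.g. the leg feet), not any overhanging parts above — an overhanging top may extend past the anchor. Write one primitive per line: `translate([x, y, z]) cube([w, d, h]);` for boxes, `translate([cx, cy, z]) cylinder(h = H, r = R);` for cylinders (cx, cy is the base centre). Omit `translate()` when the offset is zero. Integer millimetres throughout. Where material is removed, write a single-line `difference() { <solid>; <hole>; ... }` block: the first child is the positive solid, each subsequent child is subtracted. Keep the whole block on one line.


difference() { translate([469, 274, 0]) cylinder(h = 904, r = 122); translate([469, 274, 0]) cylinder(h = 904, r = 87); }


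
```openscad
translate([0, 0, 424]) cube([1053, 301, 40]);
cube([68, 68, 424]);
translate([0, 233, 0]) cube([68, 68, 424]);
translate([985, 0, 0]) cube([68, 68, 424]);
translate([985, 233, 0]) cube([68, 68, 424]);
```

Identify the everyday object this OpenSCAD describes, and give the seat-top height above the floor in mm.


A bench. The seat-top height is 464 mm.

A long slab on four corner posts — a bench. The slab sits at z = 424 with thickness 40, so the top is 424 + 40 = 464 mm.


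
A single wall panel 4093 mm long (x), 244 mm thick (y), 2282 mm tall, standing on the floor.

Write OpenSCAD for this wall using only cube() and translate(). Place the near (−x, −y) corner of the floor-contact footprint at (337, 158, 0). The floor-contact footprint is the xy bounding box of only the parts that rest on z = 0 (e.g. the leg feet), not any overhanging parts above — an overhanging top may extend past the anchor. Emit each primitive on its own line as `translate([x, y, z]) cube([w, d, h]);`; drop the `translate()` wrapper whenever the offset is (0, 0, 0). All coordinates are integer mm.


translate([337, 158, 0]) cube([4093, 244, 2282]);


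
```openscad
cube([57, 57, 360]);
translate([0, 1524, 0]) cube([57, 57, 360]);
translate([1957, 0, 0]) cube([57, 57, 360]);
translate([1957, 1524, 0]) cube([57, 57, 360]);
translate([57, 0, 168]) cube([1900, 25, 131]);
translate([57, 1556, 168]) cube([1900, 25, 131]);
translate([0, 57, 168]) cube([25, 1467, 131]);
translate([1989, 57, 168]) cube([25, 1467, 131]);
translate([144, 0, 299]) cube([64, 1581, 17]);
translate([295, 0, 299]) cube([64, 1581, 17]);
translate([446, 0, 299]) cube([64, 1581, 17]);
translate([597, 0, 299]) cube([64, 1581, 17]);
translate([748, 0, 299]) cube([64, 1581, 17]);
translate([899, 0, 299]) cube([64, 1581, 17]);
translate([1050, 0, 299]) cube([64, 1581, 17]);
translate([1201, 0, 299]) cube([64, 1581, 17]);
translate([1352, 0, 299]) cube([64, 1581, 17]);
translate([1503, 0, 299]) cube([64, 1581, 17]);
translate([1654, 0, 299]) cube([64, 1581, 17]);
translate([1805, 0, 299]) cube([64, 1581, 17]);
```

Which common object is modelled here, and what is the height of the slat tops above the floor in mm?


A bed frame. The slat-top height is 316 mm.

Four posts, four rails, and a row of slats — a bed frame. Slats sit on the rails at z = 168 + 131 = 299; with slat thickness 17, the top is 316 mm.


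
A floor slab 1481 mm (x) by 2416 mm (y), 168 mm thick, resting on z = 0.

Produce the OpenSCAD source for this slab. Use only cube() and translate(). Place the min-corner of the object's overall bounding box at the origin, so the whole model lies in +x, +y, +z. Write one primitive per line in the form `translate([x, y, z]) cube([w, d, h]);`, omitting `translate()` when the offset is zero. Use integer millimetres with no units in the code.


cube([1481, 2416, 168]);


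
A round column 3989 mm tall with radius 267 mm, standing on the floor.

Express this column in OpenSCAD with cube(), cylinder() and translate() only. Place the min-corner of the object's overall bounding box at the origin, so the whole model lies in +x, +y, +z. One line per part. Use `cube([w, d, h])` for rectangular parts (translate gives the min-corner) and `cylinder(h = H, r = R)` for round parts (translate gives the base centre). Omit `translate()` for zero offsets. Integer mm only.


translate([267, 267, 0]) cylinder(h = 3989, r = 267);


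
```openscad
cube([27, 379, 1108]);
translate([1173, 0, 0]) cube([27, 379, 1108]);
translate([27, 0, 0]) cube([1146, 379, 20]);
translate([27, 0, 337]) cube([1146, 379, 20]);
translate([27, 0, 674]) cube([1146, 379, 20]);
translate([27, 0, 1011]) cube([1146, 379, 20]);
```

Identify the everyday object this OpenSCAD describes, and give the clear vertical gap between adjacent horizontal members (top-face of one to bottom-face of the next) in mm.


A bookshelf. The clear shelf gap is 317 mm.

Two tall side panels with 4 horizontal boards between them — a bookshelf. The first two shelf undersides are at z = 0 and z = 337; with shelf thickness 20, the clear gap is 337 − 0 − 20 = 317 mm.


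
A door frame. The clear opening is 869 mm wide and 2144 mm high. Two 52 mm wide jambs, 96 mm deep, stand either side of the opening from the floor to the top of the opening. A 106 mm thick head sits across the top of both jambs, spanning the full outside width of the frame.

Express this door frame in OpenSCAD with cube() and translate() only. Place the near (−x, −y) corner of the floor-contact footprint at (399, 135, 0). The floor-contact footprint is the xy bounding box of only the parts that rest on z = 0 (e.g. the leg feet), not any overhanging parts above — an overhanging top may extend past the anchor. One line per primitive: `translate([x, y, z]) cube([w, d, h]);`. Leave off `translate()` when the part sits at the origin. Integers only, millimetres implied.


translate([399, 135, 0]) cube([52, 96, 2144]);
translate([1320, 135, 0]) cube([52, 96, 2144]);
translate([399, 135, 2144]) cube([973, 96, 106]);


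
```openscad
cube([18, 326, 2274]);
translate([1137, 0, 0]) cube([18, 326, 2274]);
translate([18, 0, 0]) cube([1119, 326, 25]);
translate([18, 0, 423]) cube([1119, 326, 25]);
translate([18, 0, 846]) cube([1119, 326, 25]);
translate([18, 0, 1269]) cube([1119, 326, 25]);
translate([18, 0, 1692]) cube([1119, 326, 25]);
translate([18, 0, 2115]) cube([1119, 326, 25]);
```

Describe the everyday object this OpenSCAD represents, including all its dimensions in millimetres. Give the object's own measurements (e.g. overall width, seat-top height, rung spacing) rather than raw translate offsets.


An open bookshelf. Two side panels, each 18 mm thick, 326 mm deep and 2274 mm tall, stand 1155 mm apart (outside-to-outside). Between them sit 6 shelves, each 25 mm thick and 326 mm deep, spanning the full gap between the sides. The bottom shelf rests on the floor (its underside at z = 0) and the clear gap between one shelf's top and the next shelf's underside is 398 mm.


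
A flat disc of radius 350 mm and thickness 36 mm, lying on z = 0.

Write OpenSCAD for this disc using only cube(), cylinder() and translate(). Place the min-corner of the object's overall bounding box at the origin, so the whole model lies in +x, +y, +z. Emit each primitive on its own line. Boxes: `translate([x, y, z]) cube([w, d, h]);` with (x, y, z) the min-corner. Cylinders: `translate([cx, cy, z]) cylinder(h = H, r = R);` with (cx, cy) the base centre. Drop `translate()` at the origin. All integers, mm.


translate([350, 350, 0]) cylinder(h = 36, r = 350);


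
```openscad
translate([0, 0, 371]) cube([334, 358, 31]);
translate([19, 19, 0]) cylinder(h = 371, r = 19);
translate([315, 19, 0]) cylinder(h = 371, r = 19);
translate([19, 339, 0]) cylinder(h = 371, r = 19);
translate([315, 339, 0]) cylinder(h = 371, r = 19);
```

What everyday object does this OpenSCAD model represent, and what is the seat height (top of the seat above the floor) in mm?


A stool. The seat height is 402 mm.

A 334×358×31 slab at z = 371 on four corner cylinders — a stool. The seat top is 371 + 31 = 402 mm.


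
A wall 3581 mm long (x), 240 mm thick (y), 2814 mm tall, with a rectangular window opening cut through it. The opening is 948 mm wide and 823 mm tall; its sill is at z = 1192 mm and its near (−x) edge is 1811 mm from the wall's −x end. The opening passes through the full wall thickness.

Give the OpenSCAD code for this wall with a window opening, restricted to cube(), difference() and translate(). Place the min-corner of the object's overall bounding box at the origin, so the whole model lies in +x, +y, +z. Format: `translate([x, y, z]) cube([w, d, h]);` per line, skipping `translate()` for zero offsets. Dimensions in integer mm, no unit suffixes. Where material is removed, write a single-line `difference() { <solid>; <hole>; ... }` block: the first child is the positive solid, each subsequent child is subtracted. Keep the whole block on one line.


difference() { cube([3581, 240, 2814]); translate([1811, 0, 1192]) cube([948, 240, 823]); }


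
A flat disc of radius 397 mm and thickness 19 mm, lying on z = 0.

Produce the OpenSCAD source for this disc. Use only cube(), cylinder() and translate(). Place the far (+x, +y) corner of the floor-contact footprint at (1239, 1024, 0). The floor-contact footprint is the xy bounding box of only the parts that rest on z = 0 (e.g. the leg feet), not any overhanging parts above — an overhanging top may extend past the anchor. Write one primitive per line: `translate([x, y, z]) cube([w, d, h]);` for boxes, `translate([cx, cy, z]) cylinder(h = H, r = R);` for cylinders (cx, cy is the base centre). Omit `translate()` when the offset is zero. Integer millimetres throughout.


translate([842, 627, 0]) cylinder(h = 19, r = 397);


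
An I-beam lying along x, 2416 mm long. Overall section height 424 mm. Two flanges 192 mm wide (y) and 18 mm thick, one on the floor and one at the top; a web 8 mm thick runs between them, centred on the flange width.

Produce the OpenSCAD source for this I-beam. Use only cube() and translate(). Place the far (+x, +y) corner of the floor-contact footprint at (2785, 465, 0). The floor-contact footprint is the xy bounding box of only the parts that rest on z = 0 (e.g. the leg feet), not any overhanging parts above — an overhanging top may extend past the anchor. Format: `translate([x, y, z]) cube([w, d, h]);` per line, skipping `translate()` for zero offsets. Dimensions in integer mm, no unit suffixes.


translate([369, 273, 0]) cube([2416, 192, 18]);
translate([369, 365, 18]) cube([2416, 8, 388]);
translate([369, 273, 406]) cube([2416, 192, 18]);


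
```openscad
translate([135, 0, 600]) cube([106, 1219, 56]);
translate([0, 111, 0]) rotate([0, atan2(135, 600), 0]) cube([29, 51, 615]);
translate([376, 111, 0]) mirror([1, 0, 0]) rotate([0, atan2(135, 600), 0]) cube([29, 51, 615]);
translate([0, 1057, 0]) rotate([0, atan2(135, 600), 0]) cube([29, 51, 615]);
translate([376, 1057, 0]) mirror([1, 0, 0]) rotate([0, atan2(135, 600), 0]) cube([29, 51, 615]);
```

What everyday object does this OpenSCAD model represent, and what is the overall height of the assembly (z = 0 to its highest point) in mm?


A sawhorse. The overall height is 656 mm.

A beam across two mirrored pairs of raked legs — a sawhorse. The beam's underside is at z = 600 (matching the legs' vertical rise in atan2(135, 600)) and the beam is 56 mm tall, so its top is at 600 + 56 = 656 mm. The raked legs top out at the beam's underside, so that is the highest point.


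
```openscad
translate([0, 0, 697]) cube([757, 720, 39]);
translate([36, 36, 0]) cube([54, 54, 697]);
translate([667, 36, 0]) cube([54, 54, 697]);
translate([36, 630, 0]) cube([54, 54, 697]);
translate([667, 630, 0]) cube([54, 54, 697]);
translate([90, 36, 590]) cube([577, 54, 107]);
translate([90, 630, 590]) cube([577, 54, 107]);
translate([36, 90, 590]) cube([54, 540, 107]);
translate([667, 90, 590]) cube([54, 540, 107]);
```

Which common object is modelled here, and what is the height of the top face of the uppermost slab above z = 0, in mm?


A table. The table height is 736 mm.

A 757×720×39 slab sits at z = 697 on four 54 mm square posts — a table. The top surface is at 697 + 39 = 736 mm.


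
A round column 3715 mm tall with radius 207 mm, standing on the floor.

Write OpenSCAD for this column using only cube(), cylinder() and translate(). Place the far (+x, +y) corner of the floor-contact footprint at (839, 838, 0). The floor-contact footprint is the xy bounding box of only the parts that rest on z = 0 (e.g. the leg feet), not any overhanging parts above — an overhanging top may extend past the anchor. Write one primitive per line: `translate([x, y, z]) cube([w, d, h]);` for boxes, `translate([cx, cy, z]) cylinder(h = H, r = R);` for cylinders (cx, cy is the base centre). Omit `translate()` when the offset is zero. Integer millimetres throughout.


translate([632, 631, 0]) cylinder(h = 3715, r = 207);


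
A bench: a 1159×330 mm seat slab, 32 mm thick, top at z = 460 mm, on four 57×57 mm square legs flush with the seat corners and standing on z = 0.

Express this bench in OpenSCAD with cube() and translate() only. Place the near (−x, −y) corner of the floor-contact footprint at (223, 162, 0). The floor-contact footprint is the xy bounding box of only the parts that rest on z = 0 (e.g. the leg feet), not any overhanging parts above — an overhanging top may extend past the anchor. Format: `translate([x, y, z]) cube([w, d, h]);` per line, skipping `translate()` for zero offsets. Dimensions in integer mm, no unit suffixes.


translate([223, 162, 428]) cube([1159, 330, 32]);
translate([223, 162, 0]) cube([57, 57, 428]);
translate([223, 435, 0]) cube([57, 57, 428]);
translate([1325, 162, 0]) cube([57, 57, 428]);
translate([1325, 435, 0]) cube([57, 57, 428]);


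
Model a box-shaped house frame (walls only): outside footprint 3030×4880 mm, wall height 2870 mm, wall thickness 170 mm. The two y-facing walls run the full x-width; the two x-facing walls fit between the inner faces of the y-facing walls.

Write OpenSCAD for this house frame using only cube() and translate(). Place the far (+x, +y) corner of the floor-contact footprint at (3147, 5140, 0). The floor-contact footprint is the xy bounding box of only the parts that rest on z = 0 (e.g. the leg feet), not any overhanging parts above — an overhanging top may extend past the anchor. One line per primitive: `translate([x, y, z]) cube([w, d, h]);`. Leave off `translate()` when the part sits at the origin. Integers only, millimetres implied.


translate([117, 260, 0]) cube([3030, 170, 2870]);
translate([117, 4970, 0]) cube([3030, 170, 2870]);
translate([117, 430, 0]) cube([170, 4540, 2870]);
translate([2977, 430, 0]) cube([170, 4540, 2870]);


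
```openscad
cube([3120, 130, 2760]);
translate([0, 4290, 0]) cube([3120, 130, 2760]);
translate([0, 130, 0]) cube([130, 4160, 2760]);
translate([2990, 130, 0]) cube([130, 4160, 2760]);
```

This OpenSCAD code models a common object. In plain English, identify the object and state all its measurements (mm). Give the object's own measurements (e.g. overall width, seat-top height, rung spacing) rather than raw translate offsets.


The wall frame of a small rectangular building: four walls, each 2760 mm tall and 130 mm thick, enclosing a footprint 3120 mm (x) by 4420 mm (y) outside-to-outside, with no floor or roof. The front and back walls (the −y and +y sides) span the full width; the two side walls fit between them.


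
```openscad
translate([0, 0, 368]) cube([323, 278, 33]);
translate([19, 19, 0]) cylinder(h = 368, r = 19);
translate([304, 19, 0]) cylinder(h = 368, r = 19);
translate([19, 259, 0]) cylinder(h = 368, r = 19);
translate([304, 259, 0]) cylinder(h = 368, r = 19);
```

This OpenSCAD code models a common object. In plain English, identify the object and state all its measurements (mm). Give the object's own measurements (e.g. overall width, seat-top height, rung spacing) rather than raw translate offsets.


A simple wooden stool: a rectangular seat 323 mm (x) by 278 mm (y), 33 mm thick, top face at z = 401 mm, on four round legs, each 38 mm in diameter. The legs rest on z = 0, each leg's axis is inset half a diameter from the nearest pair of seat edges (so the leg's bounding box is flush with the corner).


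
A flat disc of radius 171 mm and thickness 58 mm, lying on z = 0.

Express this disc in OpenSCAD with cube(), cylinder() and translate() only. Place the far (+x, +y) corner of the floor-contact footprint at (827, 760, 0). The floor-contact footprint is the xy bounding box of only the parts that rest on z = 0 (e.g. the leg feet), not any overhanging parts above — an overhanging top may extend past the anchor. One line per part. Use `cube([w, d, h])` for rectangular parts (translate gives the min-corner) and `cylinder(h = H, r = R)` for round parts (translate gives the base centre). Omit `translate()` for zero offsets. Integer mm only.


translate([656, 589, 0]) cylinder(h = 58, r = 171);


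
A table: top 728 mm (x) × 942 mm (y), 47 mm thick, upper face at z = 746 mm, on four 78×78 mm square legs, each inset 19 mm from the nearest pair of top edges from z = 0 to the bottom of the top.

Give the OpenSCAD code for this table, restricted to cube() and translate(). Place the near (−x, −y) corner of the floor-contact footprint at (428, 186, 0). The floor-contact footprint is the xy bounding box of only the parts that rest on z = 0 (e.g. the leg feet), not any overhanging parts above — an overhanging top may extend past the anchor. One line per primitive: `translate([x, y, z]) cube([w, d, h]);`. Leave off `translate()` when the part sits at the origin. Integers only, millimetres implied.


// leg_h = 746 - 47 = 699
translate([409, 167, 699]) cube([728, 942, 47]);
translate([428, 186, 0]) cube([78, 78, 699]);
translate([1040, 186, 0]) cube([78, 78, 699]);
translate([428, 1012, 0]) cube([78, 78, 699]);
translate([1040, 1012, 0]) cube([78, 78, 699]);


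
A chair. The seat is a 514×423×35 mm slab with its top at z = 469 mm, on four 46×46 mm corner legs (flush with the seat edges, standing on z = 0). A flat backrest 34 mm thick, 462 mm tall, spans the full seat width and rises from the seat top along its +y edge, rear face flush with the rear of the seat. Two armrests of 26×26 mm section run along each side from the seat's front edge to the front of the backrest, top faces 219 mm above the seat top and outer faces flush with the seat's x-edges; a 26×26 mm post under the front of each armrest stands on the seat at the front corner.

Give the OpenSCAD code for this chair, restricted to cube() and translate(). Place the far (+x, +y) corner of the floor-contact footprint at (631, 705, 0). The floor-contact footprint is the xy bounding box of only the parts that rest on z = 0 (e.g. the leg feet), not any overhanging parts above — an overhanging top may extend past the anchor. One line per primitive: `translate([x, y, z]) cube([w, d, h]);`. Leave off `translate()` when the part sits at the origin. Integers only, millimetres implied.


// leg_h = 469 - 35 = 434
// arm post h = 219 - 26 = 193
translate([117, 282, 434]) cube([514, 423, 35]);
translate([117, 282, 0]) cube([46, 46, 434]);
translate([585, 282, 0]) cube([46, 46, 434]);
translate([117, 659, 0]) cube([46, 46, 434]);
translate([585, 659, 0]) cube([46, 46, 434]);
translate([117, 671, 469]) cube([514, 34, 462]);
translate([117, 282, 662]) cube([26, 389, 26]);
translate([605, 282, 662]) cube([26, 389, 26]);
translate([117, 282, 469]) cube([26, 26, 193]);
translate([605, 282, 469]) cube([26, 26, 193]);


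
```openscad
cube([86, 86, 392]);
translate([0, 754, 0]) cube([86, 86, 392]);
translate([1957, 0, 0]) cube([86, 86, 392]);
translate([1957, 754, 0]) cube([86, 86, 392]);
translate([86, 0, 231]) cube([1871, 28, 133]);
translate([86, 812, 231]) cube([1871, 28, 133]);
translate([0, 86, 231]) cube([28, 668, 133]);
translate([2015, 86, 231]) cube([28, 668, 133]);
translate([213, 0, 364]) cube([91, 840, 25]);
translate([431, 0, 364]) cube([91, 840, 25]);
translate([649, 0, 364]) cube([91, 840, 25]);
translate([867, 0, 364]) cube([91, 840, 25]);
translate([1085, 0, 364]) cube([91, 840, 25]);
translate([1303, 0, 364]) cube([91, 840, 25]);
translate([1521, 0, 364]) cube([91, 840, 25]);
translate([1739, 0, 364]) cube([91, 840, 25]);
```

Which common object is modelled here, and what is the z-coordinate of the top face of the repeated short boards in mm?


A bed frame. The slat-top height is 389 mm.

Four posts, four rails, and a row of slats — a bed frame. Slats sit on the rails at z = 231 + 133 = 364; with slat thickness 25, the top is 389 mm.


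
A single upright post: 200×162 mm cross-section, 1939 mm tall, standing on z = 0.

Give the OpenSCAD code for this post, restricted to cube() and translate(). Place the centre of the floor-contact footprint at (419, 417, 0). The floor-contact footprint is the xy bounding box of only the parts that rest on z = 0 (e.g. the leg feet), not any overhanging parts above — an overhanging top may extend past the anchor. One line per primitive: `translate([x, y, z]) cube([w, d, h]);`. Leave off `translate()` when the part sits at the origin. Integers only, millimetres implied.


translate([319, 336, 0]) cube([200, 162, 1939]);


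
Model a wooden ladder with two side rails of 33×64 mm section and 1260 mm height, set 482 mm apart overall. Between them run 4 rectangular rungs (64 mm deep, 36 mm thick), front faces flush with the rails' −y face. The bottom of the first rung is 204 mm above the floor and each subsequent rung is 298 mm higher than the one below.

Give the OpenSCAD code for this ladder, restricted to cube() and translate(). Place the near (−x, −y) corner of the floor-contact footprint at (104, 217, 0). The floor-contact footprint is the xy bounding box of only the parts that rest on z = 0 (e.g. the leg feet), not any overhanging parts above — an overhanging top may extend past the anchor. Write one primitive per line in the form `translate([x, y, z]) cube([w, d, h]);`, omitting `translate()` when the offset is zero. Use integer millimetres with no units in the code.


translate([104, 217, 0]) cube([33, 64, 1260]);
translate([553, 217, 0]) cube([33, 64, 1260]);
translate([137, 217, 204]) cube([416, 64, 36]);
translate([137, 217, 502]) cube([416, 64, 36]);
translate([137, 217, 800]) cube([416, 64, 36]);
translate([137, 217, 1098]) cube([416, 64, 36]);


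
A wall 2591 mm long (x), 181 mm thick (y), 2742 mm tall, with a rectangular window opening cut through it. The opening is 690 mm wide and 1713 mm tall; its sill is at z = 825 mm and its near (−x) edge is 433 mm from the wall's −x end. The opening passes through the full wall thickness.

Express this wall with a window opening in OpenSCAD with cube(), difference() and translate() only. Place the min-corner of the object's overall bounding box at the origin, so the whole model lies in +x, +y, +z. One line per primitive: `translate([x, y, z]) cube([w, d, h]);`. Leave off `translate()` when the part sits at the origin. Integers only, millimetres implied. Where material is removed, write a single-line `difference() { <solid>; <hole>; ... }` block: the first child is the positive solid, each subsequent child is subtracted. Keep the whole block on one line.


difference() { cube([2591, 181, 2742]); translate([433, 0, 825]) cube([690, 181, 1713]); }


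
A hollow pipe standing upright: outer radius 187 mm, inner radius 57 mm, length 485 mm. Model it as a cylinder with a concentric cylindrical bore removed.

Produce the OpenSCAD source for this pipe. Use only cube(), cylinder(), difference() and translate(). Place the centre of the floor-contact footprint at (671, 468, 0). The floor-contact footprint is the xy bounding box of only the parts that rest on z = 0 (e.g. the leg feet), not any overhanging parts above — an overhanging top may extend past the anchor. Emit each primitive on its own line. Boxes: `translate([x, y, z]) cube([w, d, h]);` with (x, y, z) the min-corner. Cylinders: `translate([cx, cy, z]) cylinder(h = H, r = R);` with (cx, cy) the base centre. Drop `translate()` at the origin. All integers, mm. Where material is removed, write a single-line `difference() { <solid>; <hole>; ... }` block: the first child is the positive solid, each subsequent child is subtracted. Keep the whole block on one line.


difference() { translate([671, 468, 0]) cylinder(h = 485, r = 187); translate([671, 468, 0]) cylinder(h = 485, r = 57); }


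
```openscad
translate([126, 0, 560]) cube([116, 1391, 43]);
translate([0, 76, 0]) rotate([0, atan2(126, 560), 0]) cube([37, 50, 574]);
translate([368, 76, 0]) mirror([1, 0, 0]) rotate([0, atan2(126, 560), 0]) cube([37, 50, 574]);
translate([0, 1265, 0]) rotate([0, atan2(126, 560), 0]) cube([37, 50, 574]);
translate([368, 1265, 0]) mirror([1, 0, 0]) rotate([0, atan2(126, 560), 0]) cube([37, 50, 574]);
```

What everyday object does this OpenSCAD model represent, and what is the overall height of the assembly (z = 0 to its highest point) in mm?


A sawhorse. The overall height is 603 mm.

A beam across two mirrored pairs of raked legs — a sawhorse. The beam's underside is at z = 560 (matching the legs' vertical rise in atan2(126, 560)) and the beam is 43 mm tall, so its top is at 560 + 43 = 603 mm. The raked legs top out at the beam's underside, so that is the highest point.


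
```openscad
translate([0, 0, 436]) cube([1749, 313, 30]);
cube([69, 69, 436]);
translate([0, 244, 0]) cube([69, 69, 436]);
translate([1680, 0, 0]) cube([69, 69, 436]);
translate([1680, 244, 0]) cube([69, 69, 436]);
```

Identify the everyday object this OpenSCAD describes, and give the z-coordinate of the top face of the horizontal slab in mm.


A bench. The seat-top height is 466 mm.

A long slab on four corner posts — a bench. The slab sits at z = 436 with thickness 30, so the top is 436 + 30 = 466 mm.


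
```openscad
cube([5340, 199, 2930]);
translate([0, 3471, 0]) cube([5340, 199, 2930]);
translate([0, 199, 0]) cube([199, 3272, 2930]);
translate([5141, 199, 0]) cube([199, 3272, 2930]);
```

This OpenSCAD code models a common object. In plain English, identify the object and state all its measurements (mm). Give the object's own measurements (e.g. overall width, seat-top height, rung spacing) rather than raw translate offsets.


The wall frame of a small rectangular building: four walls, each 2930 mm tall and 199 mm thick, enclosing a footprint 5340 mm (x) by 3670 mm (y) outside-to-outside, with no floor or roof. The front and back walls (the −y and +y sides) span the full width; the two side walls fit between them.


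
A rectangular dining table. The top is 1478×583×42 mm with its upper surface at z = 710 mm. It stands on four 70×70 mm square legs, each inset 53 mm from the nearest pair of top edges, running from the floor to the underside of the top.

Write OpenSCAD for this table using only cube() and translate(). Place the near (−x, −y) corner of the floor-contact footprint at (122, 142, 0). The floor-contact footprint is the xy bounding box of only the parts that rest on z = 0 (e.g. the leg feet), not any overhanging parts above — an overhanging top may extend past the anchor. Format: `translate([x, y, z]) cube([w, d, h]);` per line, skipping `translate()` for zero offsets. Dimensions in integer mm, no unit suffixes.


translate([69, 89, 668]) cube([1478, 583, 42]);
translate([122, 142, 0]) cube([70, 70, 668]);
translate([1424, 142, 0]) cube([70, 70, 668]);
translate([122, 549, 0]) cube([70, 70, 668]);
translate([1424, 549, 0]) cube([70, 70, 668]);


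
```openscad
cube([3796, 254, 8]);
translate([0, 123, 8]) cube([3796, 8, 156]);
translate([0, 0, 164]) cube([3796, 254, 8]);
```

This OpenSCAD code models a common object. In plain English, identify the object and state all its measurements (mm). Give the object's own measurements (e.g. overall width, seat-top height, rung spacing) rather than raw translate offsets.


An I-beam lying along x, 3796 mm long. Overall section height 172 mm. Two flanges 254 mm wide (y) and 8 mm thick, one on the floor and one at the top; a web 8 mm thick runs between them, centred on the flange width.


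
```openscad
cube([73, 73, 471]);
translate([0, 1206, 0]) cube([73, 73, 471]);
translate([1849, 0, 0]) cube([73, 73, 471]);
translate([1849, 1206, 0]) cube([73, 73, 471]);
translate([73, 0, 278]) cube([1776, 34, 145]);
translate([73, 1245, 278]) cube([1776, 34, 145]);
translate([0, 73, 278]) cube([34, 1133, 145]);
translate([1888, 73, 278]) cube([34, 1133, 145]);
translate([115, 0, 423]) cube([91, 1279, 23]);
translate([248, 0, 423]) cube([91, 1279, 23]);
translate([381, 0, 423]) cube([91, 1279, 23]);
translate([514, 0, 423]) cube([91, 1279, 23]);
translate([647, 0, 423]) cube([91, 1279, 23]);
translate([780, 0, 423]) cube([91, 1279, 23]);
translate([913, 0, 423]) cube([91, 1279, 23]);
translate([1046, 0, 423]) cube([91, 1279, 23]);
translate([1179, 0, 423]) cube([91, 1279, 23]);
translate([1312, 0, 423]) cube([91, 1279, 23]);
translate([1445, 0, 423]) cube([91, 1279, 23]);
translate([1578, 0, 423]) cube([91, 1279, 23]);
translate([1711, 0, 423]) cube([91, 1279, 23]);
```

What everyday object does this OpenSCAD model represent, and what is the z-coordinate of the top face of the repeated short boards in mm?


A bed frame. The slat-top height is 446 mm.

Four posts, four rails, and a row of slats — a bed frame. Slats sit on the rails at z = 278 + 145 = 423; with slat thickness 23, the top is 446 mm.


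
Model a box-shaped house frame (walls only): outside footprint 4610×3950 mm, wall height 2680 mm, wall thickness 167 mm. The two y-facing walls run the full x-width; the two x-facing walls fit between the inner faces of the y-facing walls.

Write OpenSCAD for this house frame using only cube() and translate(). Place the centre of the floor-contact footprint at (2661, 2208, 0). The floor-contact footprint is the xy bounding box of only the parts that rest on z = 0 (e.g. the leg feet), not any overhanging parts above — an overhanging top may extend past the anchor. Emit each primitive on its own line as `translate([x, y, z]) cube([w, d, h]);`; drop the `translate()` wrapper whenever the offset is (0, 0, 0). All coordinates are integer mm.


translate([356, 233, 0]) cube([4610, 167, 2680]);
translate([356, 4016, 0]) cube([4610, 167, 2680]);
translate([356, 400, 0]) cube([167, 3616, 2680]);
translate([4799, 400, 0]) cube([167, 3616, 2680]);


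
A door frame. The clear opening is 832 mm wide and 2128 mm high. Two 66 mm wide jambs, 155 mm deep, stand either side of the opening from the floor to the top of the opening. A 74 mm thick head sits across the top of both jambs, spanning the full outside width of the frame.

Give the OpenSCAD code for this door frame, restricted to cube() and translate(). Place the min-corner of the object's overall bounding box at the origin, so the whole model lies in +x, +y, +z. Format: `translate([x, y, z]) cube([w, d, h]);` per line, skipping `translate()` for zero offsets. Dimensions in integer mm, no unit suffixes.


cube([66, 155, 2128]);
translate([898, 0, 0]) cube([66, 155, 2128]);
translate([0, 0, 2128]) cube([964, 155, 74]);


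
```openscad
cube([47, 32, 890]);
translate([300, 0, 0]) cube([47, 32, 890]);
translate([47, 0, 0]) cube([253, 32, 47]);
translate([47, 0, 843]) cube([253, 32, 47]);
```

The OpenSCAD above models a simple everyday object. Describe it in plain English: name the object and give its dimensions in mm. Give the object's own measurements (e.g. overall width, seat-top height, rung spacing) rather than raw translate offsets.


A rectangular picture frame lying in the x–z plane (depth along y). The opening is 253 mm wide (x) by 796 mm tall (z), surrounded by a border 47 mm wide on all four sides. The frame is 32 mm deep and is made of two full-height vertical stiles with two horizontal rails fitted between them.


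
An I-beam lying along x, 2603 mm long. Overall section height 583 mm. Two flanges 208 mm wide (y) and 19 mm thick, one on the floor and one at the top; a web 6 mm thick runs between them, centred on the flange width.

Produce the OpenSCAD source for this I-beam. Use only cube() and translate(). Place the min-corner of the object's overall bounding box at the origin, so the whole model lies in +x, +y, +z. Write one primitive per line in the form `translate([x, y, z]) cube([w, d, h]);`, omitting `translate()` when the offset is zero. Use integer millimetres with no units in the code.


cube([2603, 208, 19]);
translate([0, 101, 19]) cube([2603, 6, 545]);
translate([0, 0, 564]) cube([2603, 208, 19]);


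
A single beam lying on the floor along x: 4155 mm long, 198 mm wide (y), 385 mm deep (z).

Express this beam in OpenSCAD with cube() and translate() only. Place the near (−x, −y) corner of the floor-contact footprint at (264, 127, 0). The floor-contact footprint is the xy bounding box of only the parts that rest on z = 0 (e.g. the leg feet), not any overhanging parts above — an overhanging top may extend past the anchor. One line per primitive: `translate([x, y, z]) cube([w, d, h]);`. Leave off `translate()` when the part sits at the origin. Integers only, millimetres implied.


translate([264, 127, 0]) cube([4155, 198, 385]);
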